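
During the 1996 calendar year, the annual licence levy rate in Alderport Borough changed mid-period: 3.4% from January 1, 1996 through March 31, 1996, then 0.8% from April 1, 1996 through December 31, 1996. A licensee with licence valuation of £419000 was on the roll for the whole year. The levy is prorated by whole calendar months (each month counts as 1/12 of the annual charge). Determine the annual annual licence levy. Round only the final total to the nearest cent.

£6075.50

January 1 – March 31, 1996: 3 months at 3.4% → £419000 × 3.4% × 3/12 = £3561.5000
April 1 – December 31, 1996: 9 months at 0.8% → £419000 × 0.8% × 9/12 = £2514.0000
Total = £6075.5000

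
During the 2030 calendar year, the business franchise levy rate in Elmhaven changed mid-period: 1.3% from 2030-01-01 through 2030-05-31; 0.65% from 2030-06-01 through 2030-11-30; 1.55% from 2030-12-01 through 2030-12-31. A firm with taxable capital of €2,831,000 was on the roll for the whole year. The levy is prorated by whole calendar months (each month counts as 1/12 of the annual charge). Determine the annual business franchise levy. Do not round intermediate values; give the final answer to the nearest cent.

€28,192.04

2030-01-01 to 2030-05-31: 5 months at 1.3% → €2,831,000 × 1.3% × 5/12 = €15,334.5833
2030-06-01 to 2030-11-30: 6 months at 0.65% → €2,831,000 × 0.65% × 6/12 = €9,200.7500
2030-12-01 to 2030-12-31: 1 month at 1.55% → €2,831,000 × 1.55% × 1/12 = €3,656.7083
Total = €28,192.0417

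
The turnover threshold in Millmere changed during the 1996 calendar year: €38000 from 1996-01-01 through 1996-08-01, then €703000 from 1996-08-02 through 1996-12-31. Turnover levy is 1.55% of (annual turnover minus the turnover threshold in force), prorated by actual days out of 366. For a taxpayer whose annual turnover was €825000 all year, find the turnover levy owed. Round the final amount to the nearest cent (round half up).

1996-01-01 to 1996-08-01: 214 days, exemption €38000 → (€825000 − €38000) × 1.55% × 214/366 = €7132.4563
1996-08-02 to 1996-12-31: 152 days, exemption €703000 → (€825000 − €703000) × 1.55% × 152/366 = €785.3333
Total = €7917.7896

€7917.79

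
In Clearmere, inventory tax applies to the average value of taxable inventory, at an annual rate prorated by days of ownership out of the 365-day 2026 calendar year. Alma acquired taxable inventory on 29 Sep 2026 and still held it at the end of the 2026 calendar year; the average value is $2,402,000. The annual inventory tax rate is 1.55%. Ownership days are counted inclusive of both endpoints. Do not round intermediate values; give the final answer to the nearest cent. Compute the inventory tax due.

Days held (29 Sep – 31 Dec 2026): 94 out of 365
Tax = $2,402,000 × 1.55% × 94/365 = $9,588.2575

$9,588.26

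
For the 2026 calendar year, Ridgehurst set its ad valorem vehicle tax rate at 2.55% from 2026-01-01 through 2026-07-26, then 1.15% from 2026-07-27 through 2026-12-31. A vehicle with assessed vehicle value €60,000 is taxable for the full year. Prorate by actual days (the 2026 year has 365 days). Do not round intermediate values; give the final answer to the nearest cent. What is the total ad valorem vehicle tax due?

€1,166.38

2026-01-01 to 2026-07-26: 207 days at 2.55% → €60,000 × 2.55% × 207/365 = €867.6986
2026-07-27 to 2026-12-31: 158 days at 1.15% → €60,000 × 1.15% × 158/365 = €298.6849
Total = €1,166.3836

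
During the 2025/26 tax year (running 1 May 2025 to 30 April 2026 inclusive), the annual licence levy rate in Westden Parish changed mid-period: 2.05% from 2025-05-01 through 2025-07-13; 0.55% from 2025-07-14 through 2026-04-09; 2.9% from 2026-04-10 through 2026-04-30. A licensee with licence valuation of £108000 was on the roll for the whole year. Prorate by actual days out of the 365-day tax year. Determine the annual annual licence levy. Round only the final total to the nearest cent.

2025-05-01 to 2025-07-13: 74 days at 2.05% → £108000 × 2.05% × 74/365 = £448.8658
2025-07-14 to 2026-04-09: 270 days at 0.55% → £108000 × 0.55% × 270/365 = £439.3973
2026-04-10 to 2026-04-30: 21 days at 2.9% → £108000 × 2.9% × 21/365 = £180.1973
Total = £1068.4603

£1068.46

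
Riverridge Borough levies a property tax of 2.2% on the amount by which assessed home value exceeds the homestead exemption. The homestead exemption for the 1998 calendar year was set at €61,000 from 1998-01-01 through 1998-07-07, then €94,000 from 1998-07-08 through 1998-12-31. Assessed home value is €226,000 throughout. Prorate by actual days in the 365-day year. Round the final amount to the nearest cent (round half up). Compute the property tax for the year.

1998-01-01 to 1998-07-07: 188 days, exemption €61,000 → (€226,000 − €61,000) × 2.2% × 188/365 = €1,869.6986
1998-07-08 to 1998-12-31: 177 days, exemption €94,000 → (€226,000 − €94,000) × 2.2% × 177/365 = €1,408.2411
Total = €3,277.9397

€3,277.94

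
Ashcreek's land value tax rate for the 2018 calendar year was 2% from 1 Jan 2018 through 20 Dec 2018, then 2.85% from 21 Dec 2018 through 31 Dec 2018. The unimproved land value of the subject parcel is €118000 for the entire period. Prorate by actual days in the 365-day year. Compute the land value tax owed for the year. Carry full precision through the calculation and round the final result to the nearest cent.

€2390.23

1 Jan – 20 Dec 2018: 354 days at 2% → €118000 × 2% × 354/365 = €2288.8767
21 Dec – 31 Dec 2018: 11 days at 2.85% → €118000 × 2.85% × 11/365 = €101.3507
Total = €2390.2274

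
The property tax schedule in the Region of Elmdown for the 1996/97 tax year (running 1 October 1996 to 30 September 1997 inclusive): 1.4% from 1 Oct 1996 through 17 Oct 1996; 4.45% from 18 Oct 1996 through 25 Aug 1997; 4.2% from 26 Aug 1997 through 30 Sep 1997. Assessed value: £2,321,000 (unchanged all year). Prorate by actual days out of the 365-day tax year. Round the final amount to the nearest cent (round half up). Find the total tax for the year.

£99,415.11

1 Oct – 17 Oct 1996: 17 days at 1.4% → £2,321,000 × 1.4% × 17/365 = £1,513.4192
18 Oct 1996 – 25 Aug 1997: 312 days at 4.45% → £2,321,000 × 4.45% × 312/365 = £88,287.0247
26 Aug – 30 Sep 1997: 36 days at 4.2% → £2,321,000 × 4.2% × 36/365 = £9,614.6630
Total = £99,415.1068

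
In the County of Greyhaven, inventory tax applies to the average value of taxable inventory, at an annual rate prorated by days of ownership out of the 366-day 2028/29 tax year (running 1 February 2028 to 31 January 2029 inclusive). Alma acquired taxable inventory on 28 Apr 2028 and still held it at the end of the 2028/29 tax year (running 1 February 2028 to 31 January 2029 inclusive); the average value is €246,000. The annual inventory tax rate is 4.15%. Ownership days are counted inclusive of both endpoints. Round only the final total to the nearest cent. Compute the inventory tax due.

Days held (28 Apr 2028 – 31 Jan 2029): 279 out of 366
Tax = €246,000 × 4.15% × 279/366 = €7,782.2705

€7,782.27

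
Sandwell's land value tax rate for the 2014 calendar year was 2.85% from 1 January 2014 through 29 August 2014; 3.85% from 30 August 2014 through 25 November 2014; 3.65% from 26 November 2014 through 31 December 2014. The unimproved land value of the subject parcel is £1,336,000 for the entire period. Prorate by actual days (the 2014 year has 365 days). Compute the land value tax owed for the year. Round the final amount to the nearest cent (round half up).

£42,351.20

1 January – 29 August 2014: 241 days at 2.85% → £1,336,000 × 2.85% × 241/365 = £25,140.5918
30 August – 25 November 2014: 88 days at 3.85% → £1,336,000 × 3.85% × 88/365 = £12,401.0082
26 November – 31 December 2014: 36 days at 3.65% → £1,336,000 × 3.65% × 36/365 = £4,809.6000
Total = £42,351.2000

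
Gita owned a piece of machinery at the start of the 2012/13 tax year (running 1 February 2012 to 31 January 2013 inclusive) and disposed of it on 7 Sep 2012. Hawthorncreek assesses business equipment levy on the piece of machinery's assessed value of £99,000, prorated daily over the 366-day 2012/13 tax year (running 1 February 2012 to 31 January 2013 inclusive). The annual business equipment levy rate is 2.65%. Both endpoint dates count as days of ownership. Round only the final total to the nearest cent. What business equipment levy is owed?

Days held (1 Feb – 7 Sep 2012): 220 out of 366
Tax = £99,000 × 2.65% × 220/366 = £1,576.9672

£1,576.97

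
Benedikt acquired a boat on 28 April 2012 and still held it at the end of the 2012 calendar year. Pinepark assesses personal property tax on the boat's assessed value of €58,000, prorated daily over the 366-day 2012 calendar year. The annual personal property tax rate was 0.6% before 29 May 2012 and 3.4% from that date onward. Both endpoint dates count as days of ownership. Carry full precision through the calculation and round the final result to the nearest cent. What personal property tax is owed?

28 April – 28 May 2012: 31 days at 0.6% → €58,000 × 0.6% × 31/366 = €29.4754
29 May – 31 December 2012: 217 days at 3.4% → €58,000 × 3.4% × 217/366 = €1,169.1913
Total = €1,198.6667

€1,198.67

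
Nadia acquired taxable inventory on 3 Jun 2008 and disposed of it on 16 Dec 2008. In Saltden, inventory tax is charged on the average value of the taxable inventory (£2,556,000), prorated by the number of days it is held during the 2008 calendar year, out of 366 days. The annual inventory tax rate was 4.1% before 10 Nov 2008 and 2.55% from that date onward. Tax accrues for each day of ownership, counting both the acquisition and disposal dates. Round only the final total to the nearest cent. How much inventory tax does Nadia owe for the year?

£52,401.49

3 Jun – 9 Nov 2008: 160 days at 4.1% → £2,556,000 × 4.1% × 160/366 = £45,812.4590
10 Nov – 16 Dec 2008: 37 days at 2.55% → £2,556,000 × 2.55% × 37/366 = £6,589.0328
Total = £52,401.4918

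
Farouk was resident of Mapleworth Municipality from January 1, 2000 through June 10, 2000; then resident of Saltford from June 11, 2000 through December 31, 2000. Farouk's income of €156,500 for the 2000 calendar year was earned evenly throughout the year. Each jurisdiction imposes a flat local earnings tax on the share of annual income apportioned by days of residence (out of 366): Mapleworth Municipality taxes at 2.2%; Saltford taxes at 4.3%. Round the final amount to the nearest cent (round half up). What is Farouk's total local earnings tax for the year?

€5,274.82

Mapleworth Municipality, January 1 – June 10, 2000: 162 days → €156,500 × 2.2% × 162/366 = €1,523.9508
Saltford, June 11 – December 31, 2000: 204 days → €156,500 × 4.3% × 204/366 = €3,750.8689
Total = €5,274.8197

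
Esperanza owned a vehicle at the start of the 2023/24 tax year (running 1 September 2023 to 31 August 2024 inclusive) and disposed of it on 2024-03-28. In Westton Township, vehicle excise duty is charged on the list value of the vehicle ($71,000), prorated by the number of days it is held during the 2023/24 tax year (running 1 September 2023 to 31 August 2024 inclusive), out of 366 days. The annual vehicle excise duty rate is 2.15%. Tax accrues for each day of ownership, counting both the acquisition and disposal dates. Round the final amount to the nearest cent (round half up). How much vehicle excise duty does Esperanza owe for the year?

Days held (2023-09-01 to 2024-03-28): 210 out of 366
Tax = $71,000 × 2.15% × 210/366 = $875.8607

$875.86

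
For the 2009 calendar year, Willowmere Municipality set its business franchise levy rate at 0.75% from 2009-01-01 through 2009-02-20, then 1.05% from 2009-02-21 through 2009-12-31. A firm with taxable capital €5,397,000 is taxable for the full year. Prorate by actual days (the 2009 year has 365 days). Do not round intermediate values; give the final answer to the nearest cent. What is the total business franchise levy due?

€54,406.20

2009-01-01 to 2009-02-20: 51 days at 0.75% → €5,397,000 × 0.75% × 51/365 = €5,655.7603
2009-02-21 to 2009-12-31: 314 days at 1.05% → €5,397,000 × 1.05% × 314/365 = €48,750.4356
Total = €54,406.1959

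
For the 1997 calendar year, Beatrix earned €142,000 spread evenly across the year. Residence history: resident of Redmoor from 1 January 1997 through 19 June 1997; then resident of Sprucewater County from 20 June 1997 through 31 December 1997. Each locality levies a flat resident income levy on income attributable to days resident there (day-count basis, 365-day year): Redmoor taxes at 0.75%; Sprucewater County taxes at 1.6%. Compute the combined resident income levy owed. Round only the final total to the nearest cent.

Redmoor, 1 January – 19 June 1997: 170 days → €142,000 × 0.75% × 170/365 = €496.0274
Sprucewater County, 20 June – 31 December 1997: 195 days → €142,000 × 1.6% × 195/365 = €1,213.8082
Total = €1,709.8356

€1,709.84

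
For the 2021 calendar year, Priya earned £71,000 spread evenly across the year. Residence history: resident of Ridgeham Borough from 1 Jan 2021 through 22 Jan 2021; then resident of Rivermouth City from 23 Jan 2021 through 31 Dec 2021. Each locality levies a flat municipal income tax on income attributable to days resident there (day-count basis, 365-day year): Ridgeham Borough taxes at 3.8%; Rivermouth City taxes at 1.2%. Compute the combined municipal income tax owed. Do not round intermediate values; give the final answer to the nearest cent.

£963.27

Ridgeham Borough, 1 Jan – 22 Jan 2021: 22 days → £71,000 × 3.8% × 22/365 = £162.6192
Rivermouth City, 23 Jan – 31 Dec 2021: 343 days → £71,000 × 1.2% × 343/365 = £800.6466
Total = £963.2658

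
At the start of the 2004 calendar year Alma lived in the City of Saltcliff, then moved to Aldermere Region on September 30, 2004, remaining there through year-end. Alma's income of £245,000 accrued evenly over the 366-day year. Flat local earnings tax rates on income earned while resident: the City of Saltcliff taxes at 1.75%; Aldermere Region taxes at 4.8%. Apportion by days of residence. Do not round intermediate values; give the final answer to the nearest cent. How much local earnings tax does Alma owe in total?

The City of Saltcliff, January 1 – September 29, 2004: 273 days → £245,000 × 1.75% × 273/366 = £3,198.0533
Aldermere Region, September 30 – December 31, 2004: 93 days → £245,000 × 4.8% × 93/366 = £2,988.1967
Total = £6,186.2500

£6,186.25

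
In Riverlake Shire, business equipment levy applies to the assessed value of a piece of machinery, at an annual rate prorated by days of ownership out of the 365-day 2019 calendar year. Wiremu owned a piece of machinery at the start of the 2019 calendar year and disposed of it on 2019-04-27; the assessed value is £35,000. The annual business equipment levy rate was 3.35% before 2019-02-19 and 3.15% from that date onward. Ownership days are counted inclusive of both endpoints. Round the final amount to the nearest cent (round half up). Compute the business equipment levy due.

2019-01-01 to 2019-02-18: 49 days at 3.35% → £35,000 × 3.35% × 49/365 = £157.4041
2019-02-19 to 2019-04-27: 68 days at 3.15% → £35,000 × 3.15% × 68/365 = £205.3973
Total = £362.8014

£362.80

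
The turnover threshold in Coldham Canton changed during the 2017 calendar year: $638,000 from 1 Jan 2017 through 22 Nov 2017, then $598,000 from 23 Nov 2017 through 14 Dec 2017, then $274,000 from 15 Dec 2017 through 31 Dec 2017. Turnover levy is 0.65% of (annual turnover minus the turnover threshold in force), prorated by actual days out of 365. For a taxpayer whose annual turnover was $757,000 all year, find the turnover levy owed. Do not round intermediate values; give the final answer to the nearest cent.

$899.37

1 Jan – 22 Nov 2017: 326 days, exemption $638,000 → ($757,000 − $638,000) × 0.65% × 326/365 = $690.8521
23 Nov – 14 Dec 2017: 22 days, exemption $598,000 → ($757,000 − $598,000) × 0.65% × 22/365 = $62.2932
15 Dec – 31 Dec 2017: 17 days, exemption $274,000 → ($757,000 − $274,000) × 0.65% × 17/365 = $146.2233
Total = $899.3685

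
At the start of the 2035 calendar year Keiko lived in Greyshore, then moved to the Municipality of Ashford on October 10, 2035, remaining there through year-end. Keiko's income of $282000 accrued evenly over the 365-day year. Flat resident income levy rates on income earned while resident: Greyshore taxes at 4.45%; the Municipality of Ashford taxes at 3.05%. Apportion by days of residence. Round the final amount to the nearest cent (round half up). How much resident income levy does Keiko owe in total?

$11651.24

Greyshore, January 1 – October 9, 2035: 282 days → $282000 × 4.45% × 282/365 = $9695.3918
The Municipality of Ashford, October 10 – December 31, 2035: 83 days → $282000 × 3.05% × 83/365 = $1955.8438
Total = $11651.2356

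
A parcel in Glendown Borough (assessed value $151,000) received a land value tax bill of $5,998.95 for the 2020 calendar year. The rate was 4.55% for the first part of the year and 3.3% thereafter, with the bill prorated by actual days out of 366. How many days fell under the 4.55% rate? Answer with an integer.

Let d = days at the first rate; then 366 − d days at the second rate.
$151,000 × [4.55%·d + 3.3%·(366−d)] / 366 = $5,998.95
Solving gives d = 197, so the new rate took effect on July 16, 2020.

197 days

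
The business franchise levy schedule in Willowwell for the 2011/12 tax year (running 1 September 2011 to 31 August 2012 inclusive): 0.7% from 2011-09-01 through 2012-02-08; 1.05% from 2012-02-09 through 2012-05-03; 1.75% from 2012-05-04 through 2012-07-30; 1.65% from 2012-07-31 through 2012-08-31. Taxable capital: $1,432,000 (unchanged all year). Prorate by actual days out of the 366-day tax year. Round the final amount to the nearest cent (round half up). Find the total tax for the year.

2011-09-01 to 2012-02-08: 161 days at 0.7% → $1,432,000 × 0.7% × 161/366 = $4,409.4645
2012-02-09 to 2012-05-03: 85 days at 1.05% → $1,432,000 × 1.05% × 85/366 = $3,491.9672
2012-05-04 to 2012-07-30: 88 days at 1.75% → $1,432,000 × 1.75% × 88/366 = $6,025.3552
2012-07-31 to 2012-08-31: 32 days at 1.65% → $1,432,000 × 1.65% × 32/366 = $2,065.8361
Total = $15,992.6230

$15,992.62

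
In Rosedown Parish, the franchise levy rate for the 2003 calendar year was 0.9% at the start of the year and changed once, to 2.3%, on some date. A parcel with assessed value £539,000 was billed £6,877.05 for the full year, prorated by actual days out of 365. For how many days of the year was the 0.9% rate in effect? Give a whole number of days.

267 days

Let d = days at the first rate; then 365 − d days at the second rate.
£539,000 × [0.9%·d + 2.3%·(365−d)] / 365 = £6,877.05
Solving gives d = 267, so the new rate took effect on 25 September 2003.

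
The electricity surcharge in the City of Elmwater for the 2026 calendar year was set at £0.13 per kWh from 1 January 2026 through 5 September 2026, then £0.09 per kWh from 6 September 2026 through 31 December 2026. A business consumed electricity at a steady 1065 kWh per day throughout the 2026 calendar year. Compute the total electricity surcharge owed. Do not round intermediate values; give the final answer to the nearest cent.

£45,550.05

1 January – 5 September 2026: 248 days × 1065 kWh/day = 264,120 kWh at £0.13/kWh → £34,335.60
6 September – 31 December 2026: 117 days × 1065 kWh/day = 124,605 kWh at £0.09/kWh → £11,214.45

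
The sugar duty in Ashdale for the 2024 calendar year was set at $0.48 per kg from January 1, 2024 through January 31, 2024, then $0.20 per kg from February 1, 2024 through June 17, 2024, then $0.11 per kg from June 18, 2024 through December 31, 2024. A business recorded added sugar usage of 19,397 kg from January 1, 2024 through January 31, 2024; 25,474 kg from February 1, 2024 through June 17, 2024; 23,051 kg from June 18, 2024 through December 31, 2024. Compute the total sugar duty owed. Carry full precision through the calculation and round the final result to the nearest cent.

January 1 – January 31, 2024: 19,397 kg at $0.48/kg → $9,310.56
February 1 – June 17, 2024: 25,474 kg at $0.20/kg → $5,094.80
June 18 – December 31, 2024: 23,051 kg at $0.11/kg → $2,535.61

$16,940.97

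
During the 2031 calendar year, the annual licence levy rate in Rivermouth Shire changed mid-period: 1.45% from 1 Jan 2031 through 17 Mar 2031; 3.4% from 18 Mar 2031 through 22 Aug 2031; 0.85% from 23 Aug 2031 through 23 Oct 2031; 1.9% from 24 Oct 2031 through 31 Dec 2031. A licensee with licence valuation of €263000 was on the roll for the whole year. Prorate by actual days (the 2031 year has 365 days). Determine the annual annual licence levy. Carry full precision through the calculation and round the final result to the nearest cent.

1 Jan – 17 Mar 2031: 76 days at 1.45% → €263000 × 1.45% × 76/365 = €794.0438
18 Mar – 22 Aug 2031: 158 days at 3.4% → €263000 × 3.4% × 158/365 = €3870.7836
23 Aug – 23 Oct 2031: 62 days at 0.85% → €263000 × 0.85% × 62/365 = €379.7288
24 Oct – 31 Dec 2031: 69 days at 1.9% → €263000 × 1.9% × 69/365 = €944.6384
Total = €5989.1945

€5989.19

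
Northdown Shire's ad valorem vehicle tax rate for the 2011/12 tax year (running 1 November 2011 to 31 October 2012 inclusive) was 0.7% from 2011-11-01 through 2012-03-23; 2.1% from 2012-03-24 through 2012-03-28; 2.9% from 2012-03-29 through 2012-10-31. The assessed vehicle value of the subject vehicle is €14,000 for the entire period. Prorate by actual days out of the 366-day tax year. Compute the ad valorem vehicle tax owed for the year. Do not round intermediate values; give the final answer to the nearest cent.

€283.29

2011-11-01 to 2012-03-23: 144 days at 0.7% → €14,000 × 0.7% × 144/366 = €38.5574
2012-03-24 to 2012-03-28: 5 days at 2.1% → €14,000 × 2.1% × 5/366 = €4.0164
2012-03-29 to 2012-10-31: 217 days at 2.9% → €14,000 × 2.9% × 217/366 = €240.7158
Total = €283.2896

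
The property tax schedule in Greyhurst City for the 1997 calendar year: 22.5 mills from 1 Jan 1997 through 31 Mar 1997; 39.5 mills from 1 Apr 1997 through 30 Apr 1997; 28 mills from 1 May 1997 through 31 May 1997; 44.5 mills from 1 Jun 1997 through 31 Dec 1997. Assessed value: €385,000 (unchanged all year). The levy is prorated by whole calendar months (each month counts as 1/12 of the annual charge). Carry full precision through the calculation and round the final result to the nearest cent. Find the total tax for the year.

€14,325.21

1 Jan – 31 Mar 1997: 3 months at 22.5 mills → €385,000 × 2.25% × 3/12 = €2,165.6250
1 Apr – 30 Apr 1997: 1 month at 39.5 mills → €385,000 × 3.95% × 1/12 = €1,267.2917
1 May – 31 May 1997: 1 month at 28 mills → €385,000 × 2.8% × 1/12 = €898.3333
1 Jun – 31 Dec 1997: 7 months at 44.5 mills → €385,000 × 4.45% × 7/12 = €9,993.9583
Total = €14,325.2083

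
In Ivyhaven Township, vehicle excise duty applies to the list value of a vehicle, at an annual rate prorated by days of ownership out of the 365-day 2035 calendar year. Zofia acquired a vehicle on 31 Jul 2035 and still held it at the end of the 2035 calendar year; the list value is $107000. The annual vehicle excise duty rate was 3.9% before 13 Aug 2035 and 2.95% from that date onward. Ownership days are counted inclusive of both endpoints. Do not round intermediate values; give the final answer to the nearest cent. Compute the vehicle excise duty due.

31 Jul – 12 Aug 2035: 13 days at 3.9% → $107000 × 3.9% × 13/365 = $148.6274
13 Aug – 31 Dec 2035: 141 days at 2.95% → $107000 × 2.95% × 141/365 = $1219.3603
Total = $1367.9877

$1367.99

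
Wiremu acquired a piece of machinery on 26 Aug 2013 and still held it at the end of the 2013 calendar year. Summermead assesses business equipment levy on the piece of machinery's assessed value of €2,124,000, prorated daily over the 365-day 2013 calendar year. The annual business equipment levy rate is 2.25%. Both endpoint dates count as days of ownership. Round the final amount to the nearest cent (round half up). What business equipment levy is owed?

Days held (26 Aug – 31 Dec 2013): 128 out of 365
Tax = €2,124,000 × 2.25% × 128/365 = €16,759.2329

€16,759.23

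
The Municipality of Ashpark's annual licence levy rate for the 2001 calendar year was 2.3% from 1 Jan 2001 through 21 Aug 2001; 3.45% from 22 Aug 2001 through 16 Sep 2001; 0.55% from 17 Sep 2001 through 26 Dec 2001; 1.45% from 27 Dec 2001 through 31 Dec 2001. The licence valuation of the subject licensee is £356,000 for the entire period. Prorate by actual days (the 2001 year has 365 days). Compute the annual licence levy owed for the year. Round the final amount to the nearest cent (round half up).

1 Jan – 21 Aug 2001: 233 days at 2.3% → £356,000 × 2.3% × 233/365 = £5,226.8603
22 Aug – 16 Sep 2001: 26 days at 3.45% → £356,000 × 3.45% × 26/365 = £874.8822
17 Sep – 26 Dec 2001: 101 days at 0.55% → £356,000 × 0.55% × 101/365 = £541.8027
27 Dec – 31 Dec 2001: 5 days at 1.45% → £356,000 × 1.45% × 5/365 = £70.7123
Total = £6,714.2575

£6,714.26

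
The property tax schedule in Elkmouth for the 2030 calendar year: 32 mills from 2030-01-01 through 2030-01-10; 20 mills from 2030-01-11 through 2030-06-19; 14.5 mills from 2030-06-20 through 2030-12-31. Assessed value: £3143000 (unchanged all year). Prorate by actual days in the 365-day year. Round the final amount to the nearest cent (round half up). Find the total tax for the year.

£54658.06

2030-01-01 to 2030-01-10: 10 days at 32 mills → £3143000 × 3.2% × 10/365 = £2755.5068
2030-01-11 to 2030-06-19: 160 days at 20 mills → £3143000 × 2% × 160/365 = £27555.0685
2030-06-20 to 2030-12-31: 195 days at 14.5 mills → £3143000 × 1.45% × 195/365 = £24347.4863
Total = £54658.0616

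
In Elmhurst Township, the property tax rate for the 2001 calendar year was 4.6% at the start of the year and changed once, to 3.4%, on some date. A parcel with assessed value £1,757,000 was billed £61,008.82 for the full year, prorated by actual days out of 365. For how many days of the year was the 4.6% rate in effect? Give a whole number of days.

Let d = days at the first rate; then 365 − d days at the second rate.
£1,757,000 × [4.6%·d + 3.4%·(365−d)] / 365 = £61,008.82
Solving gives d = 22, so the new rate took effect on 23 Jan 2001.

22 days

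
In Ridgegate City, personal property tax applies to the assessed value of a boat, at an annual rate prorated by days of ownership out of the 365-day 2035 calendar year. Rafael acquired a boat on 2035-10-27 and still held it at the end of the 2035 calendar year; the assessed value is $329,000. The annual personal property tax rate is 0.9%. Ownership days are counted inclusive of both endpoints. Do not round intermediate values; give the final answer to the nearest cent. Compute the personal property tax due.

$535.41

Days held (2035-10-27 to 2035-12-31): 66 out of 365
Tax = $329,000 × 0.9% × 66/365 = $535.4137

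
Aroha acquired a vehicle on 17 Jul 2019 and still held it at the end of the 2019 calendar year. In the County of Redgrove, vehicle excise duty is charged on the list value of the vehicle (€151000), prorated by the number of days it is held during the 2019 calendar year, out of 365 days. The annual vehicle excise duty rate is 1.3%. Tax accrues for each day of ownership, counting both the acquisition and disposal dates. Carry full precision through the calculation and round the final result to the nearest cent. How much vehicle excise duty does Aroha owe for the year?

€903.52

Days held (17 Jul – 31 Dec 2019): 168 out of 365
Tax = €151000 × 1.3% × 168/365 = €903.5178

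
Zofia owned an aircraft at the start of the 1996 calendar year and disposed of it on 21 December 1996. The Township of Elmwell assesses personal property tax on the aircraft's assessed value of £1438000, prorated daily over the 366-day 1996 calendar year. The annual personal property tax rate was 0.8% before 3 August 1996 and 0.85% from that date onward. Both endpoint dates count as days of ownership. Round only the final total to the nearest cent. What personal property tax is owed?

1 January – 2 August 1996: 215 days at 0.8% → £1438000 × 0.8% × 215/366 = £6757.8142
3 August – 21 December 1996: 141 days at 0.85% → £1438000 × 0.85% × 141/366 = £4708.8607
Total = £11466.6749

£11466.67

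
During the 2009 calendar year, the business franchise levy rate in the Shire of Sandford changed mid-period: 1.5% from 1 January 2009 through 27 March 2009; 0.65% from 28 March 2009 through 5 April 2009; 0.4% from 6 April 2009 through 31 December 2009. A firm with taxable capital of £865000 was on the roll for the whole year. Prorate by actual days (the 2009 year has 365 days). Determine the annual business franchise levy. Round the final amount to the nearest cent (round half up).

£5755.21

1 January – 27 March 2009: 86 days at 1.5% → £865000 × 1.5% × 86/365 = £3057.1233
28 March – 5 April 2009: 9 days at 0.65% → £865000 × 0.65% × 9/365 = £138.6370
6 April – 31 December 2009: 270 days at 0.4% → £865000 × 0.4% × 270/365 = £2559.4521
Total = £5755.2123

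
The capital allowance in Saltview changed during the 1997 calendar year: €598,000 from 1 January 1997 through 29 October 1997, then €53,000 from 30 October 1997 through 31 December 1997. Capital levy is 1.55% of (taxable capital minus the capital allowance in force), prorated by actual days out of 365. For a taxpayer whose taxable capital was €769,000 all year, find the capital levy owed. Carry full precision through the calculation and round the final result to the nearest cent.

1 January – 29 October 1997: 302 days, exemption €598,000 → (€769,000 − €598,000) × 1.55% × 302/365 = €2,193.0164
30 October – 31 December 1997: 63 days, exemption €53,000 → (€769,000 − €53,000) × 1.55% × 63/365 = €1,915.5452
Total = €4,108.5616

€4,108.56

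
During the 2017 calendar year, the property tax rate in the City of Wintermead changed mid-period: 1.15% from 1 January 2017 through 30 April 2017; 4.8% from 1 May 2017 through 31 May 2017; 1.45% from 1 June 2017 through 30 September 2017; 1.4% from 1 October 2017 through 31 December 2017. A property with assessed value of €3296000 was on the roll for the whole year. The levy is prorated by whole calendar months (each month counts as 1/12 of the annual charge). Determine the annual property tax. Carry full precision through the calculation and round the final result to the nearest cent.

€53285.33

1 January – 30 April 2017: 4 months at 1.15% → €3296000 × 1.15% × 4/12 = €12634.6667
1 May – 31 May 2017: 1 month at 4.8% → €3296000 × 4.8% × 1/12 = €13184.0000
1 June – 30 September 2017: 4 months at 1.45% → €3296000 × 1.45% × 4/12 = €15930.6667
1 October – 31 December 2017: 3 months at 1.4% → €3296000 × 1.4% × 3/12 = €11536.0000
Total = €53285.3333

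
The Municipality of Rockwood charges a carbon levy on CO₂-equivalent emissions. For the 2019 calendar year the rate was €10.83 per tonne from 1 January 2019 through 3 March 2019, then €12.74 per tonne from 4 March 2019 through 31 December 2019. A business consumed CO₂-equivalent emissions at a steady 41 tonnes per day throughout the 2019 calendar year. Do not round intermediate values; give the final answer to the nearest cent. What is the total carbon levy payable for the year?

€185,798.88

1 January – 3 March 2019: 62 days × 41 tonnes/day = 2,542 tonnes at €10.83/tonne → €27,529.86
4 March – 31 December 2019: 303 days × 41 tonnes/day = 12,423 tonnes at €12.74/tonne → €158,269.02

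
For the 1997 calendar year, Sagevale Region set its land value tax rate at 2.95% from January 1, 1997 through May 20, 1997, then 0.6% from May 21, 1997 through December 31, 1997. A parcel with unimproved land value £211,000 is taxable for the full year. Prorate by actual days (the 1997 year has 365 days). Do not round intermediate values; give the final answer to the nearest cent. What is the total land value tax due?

£3,167.89

January 1 – May 20, 1997: 140 days at 2.95% → £211,000 × 2.95% × 140/365 = £2,387.4795
May 21 – December 31, 1997: 225 days at 0.6% → £211,000 × 0.6% × 225/365 = £780.4110
Total = £3,167.8904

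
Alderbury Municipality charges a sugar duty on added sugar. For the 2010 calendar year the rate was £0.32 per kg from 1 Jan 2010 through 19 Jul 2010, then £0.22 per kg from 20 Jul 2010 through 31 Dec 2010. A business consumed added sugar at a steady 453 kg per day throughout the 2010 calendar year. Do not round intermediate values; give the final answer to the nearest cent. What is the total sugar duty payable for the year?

£45,435.90

1 Jan – 19 Jul 2010: 200 days × 453 kg/day = 90,600 kg at £0.32/kg → £28,992.00
20 Jul – 31 Dec 2010: 165 days × 453 kg/day = 74,745 kg at £0.22/kg → £16,443.90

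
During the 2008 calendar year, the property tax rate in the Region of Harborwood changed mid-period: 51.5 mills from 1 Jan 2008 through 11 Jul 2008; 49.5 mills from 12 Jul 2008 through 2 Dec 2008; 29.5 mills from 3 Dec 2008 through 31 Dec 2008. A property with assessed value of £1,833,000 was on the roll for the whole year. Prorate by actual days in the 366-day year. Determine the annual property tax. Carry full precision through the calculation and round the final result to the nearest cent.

1 Jan – 11 Jul 2008: 193 days at 51.5 mills → £1,833,000 × 5.15% × 193/366 = £49,778.9713
12 Jul – 2 Dec 2008: 144 days at 49.5 mills → £1,833,000 × 4.95% × 144/366 = £35,698.4262
3 Dec – 31 Dec 2008: 29 days at 29.5 mills → £1,833,000 × 2.95% × 29/366 = £4,284.5123
Total = £89,761.9098

£89,761.91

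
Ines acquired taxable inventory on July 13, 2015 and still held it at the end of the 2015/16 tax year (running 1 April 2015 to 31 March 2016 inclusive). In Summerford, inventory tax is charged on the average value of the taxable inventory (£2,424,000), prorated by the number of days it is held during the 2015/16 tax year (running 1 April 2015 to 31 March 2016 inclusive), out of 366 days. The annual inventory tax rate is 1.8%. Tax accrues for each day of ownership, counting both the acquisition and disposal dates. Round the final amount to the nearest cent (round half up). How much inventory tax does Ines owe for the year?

£31,353.05

Days held (July 13, 2015 – March 31, 2016): 263 out of 366
Tax = £2,424,000 × 1.8% × 263/366 = £31,353.0492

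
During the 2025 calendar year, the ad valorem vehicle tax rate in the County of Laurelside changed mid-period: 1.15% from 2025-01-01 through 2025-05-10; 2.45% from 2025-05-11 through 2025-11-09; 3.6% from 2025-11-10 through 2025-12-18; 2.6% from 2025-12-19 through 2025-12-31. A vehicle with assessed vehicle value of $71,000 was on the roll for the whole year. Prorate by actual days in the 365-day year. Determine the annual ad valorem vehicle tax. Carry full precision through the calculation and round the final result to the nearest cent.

$1,501.80

2025-01-01 to 2025-05-10: 130 days at 1.15% → $71,000 × 1.15% × 130/365 = $290.8082
2025-05-11 to 2025-11-09: 183 days at 2.45% → $71,000 × 2.45% × 183/365 = $872.1329
2025-11-10 to 2025-12-18: 39 days at 3.6% → $71,000 × 3.6% × 39/365 = $273.1068
2025-12-19 to 2025-12-31: 13 days at 2.6% → $71,000 × 2.6% × 13/365 = $65.7479
Total = $1,501.7959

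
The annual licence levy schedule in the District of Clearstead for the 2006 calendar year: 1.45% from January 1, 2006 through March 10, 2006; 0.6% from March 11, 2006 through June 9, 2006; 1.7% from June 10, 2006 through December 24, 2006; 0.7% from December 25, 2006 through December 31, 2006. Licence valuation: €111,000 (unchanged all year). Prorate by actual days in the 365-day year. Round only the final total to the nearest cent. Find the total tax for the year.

€1,508.84

January 1 – March 10, 2006: 69 days at 1.45% → €111,000 × 1.45% × 69/365 = €304.2616
March 11 – June 9, 2006: 91 days at 0.6% → €111,000 × 0.6% × 91/365 = €166.0438
June 10 – December 24, 2006: 198 days at 1.7% → €111,000 × 1.7% × 198/365 = €1,023.6329
December 25 – December 31, 2006: 7 days at 0.7% → €111,000 × 0.7% × 7/365 = €14.9014
Total = €1,508.8397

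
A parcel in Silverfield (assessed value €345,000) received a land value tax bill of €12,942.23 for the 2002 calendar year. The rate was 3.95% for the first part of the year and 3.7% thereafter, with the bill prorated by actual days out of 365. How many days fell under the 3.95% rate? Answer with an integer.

75 days

Let d = days at the first rate; then 365 − d days at the second rate.
€345,000 × [3.95%·d + 3.7%·(365−d)] / 365 = €12,942.23
Solving gives d = 75, so the new rate took effect on March 17, 2002.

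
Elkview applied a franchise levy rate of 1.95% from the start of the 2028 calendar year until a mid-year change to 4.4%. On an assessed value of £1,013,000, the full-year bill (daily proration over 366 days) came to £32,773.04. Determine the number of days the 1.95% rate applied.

174 days

Let d = days at the first rate; then 366 − d days at the second rate.
£1,013,000 × [1.95%·d + 4.4%·(366−d)] / 366 = £32,773.04
Solving gives d = 174, so the new rate took effect on 23 Jun 2028.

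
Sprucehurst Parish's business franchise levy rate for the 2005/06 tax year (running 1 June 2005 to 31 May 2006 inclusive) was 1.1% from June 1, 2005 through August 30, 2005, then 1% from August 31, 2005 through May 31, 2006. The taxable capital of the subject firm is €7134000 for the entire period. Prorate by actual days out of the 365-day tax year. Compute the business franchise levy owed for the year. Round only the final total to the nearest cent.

€73118.61

June 1 – August 30, 2005: 91 days at 1.1% → €7134000 × 1.1% × 91/365 = €19564.7507
August 31, 2005 – May 31, 2006: 274 days at 1% → €7134000 × 1% × 274/365 = €53553.8630
Total = €73118.6137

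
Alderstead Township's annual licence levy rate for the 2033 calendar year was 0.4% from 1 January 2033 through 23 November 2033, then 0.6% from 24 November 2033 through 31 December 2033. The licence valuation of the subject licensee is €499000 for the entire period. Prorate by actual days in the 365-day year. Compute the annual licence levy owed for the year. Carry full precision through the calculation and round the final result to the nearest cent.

1 January – 23 November 2033: 327 days at 0.4% → €499000 × 0.4% × 327/365 = €1788.1973
24 November – 31 December 2033: 38 days at 0.6% → €499000 × 0.6% × 38/365 = €311.7041
Total = €2099.9014

€2099.90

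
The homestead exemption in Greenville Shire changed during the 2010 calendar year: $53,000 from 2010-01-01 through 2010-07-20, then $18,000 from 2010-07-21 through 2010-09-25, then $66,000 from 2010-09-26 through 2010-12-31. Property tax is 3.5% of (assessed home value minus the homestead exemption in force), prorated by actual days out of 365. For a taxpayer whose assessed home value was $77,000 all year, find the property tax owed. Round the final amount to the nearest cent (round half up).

2010-01-01 to 2010-07-20: 201 days, exemption $53,000 → ($77,000 − $53,000) × 3.5% × 201/365 = $462.5753
2010-07-21 to 2010-09-25: 67 days, exemption $18,000 → ($77,000 − $18,000) × 3.5% × 67/365 = $379.0548
2010-09-26 to 2010-12-31: 97 days, exemption $66,000 → ($77,000 − $66,000) × 3.5% × 97/365 = $102.3151
Total = $943.9452

$943.95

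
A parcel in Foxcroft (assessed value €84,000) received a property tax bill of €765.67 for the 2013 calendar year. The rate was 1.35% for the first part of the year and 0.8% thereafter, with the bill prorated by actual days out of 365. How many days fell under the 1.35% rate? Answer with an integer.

Let d = days at the first rate; then 365 − d days at the second rate.
€84,000 × [1.35%·d + 0.8%·(365−d)] / 365 = €765.67
Solving gives d = 74, so the new rate took effect on 16 March 2013.

74 days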